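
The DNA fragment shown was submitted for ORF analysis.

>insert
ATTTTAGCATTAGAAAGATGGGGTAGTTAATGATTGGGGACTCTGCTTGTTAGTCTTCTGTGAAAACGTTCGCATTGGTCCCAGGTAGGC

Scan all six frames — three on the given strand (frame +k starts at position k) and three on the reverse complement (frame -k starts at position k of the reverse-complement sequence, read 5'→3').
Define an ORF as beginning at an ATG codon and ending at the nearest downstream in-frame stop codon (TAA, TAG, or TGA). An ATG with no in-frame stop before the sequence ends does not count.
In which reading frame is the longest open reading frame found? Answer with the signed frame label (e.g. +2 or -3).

-1

Reverse complement (5'→3'): GCCTACCTGGGACCAATGCGAACGTTTTCACAGAAGACTAACAAGCAGAGTCCCCAATCATTAACTACCCCATCTTTCTAATGCTAAAAT
Frame +1: ATT TTA GCA TTA GAA AGA TGG GGT AGT TAA TGA TTG GGG ACT CTG CTT GTT AGT CTT CTG TGA AAA CGT TCG CAT TGG TCC CAG GTA GGC — no ATG→stop ORF.
Frame +2: TTT TAG CAT TAG AAA GAT GGG GTA GTT AAT GAT TGG GGA CTC TGC TTG TTA GTC TTC TGT GAA AAC GTT CGC ATT GGT CCC AGG TAG — no ATG→stop ORF.
Frame +3: TTT AGC ATT AGA AAG ATG GGG TAG TTA ATG ATT GGG GAC TCT GCT TGT TAG TCT TCT GTG AAA ACG TTC GCA TTG GTC CCA GGT AGG — ATG at 18, stop TAG at 24 → 9 nt; ATG at 30, stop TAG at 51 → 24 nt.
Frame -1: GCC TAC CTG GGA CCA ATG CGA ACG TTT TCA CAG AAG ACT AAC AAG CAG AGT CCC CAA TCA TTA ACT ACC CCA TCT TTC TAA TGC TAA AAT — ATG at 16, stop TAA at 79 → 66 nt.
Frame -2: CCT ACC TGG GAC CAA TGC GAA CGT TTT CAC AGA AGA CTA ACA AGC AGA GTC CCC AAT CAT TAA CTA CCC CAT CTT TCT AAT GCT AAA — no ATG→stop ORF.
Frame -3: CTA CCT GGG ACC AAT GCG AAC GTT TTC ACA GAA GAC TAA CAA GCA GAG TCC CCA ATC ATT AAC TAC CCC ATC TTT CTA ATG CTA AAA — no ATG→stop ORF.
Longest ORF is 66 nt in frame -1 (positions 16–81).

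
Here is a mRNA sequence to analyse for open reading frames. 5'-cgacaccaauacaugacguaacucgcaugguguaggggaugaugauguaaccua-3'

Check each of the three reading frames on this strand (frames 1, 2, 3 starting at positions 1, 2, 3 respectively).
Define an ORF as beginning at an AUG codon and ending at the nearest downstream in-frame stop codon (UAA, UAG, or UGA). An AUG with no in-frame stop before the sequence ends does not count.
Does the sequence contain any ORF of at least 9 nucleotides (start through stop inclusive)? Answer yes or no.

yes

Frame 1: CGA CAC CAA UAC AUG ACG UAA CUC GCA UGG UGU AGG GGA UGA UGA UGU AAC CUA — AUG at 13, stop UAA at 19 → 9 nt.
Frame 2: GAC ACC AAU ACA UGA CGU AAC UCG CAU GGU GUA GGG GAU GAU GAU GUA ACC — no AUG→stop ORF.
Frame 3: ACA CCA AUA CAU GAC GUA ACU CGC AUG GUG UAG GGG AUG AUG AUG UAA CCU — AUG at 27, stop UAG at 33 → 9 nt; AUG at 39, stop UAA at 48 → 12 nt; AUG at 42, stop UAA at 48 → 9 nt; AUG at 45, stop UAA at 48 → 6 nt.
Frame 1 has an ORF of 9 nucleotides (positions 13–21) ≥ 9, so yes.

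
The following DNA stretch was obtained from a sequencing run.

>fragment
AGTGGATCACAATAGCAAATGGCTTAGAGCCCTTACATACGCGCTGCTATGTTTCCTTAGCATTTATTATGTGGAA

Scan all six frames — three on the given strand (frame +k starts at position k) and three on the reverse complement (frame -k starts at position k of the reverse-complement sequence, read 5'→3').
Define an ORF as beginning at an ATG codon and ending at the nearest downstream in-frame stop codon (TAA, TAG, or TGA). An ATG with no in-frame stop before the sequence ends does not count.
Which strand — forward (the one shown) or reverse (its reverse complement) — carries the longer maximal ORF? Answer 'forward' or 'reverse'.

Reverse complement (5'→3'): TTCCACATAATAAATGCTAAGGAAACATAGCAGCGCGTATGTAAGGGCTCTAAGCCATTTGCTATTGTGATCCACT
Frame +1: AGT GGA TCA CAA TAG CAA ATG GCT TAG AGC CCT TAC ATA CGC GCT GCT ATG TTT CCT TAG CAT TTA TTA TGT GGA — ATG at 19, stop TAG at 25 → 9 nt; ATG at 49, stop TAG at 58 → 12 nt.
Frame +2: GTG GAT CAC AAT AGC AAA TGG CTT AGA GCC CTT ACA TAC GCG CTG CTA TGT TTC CTT AGC ATT TAT TAT GTG GAA — no ATG→stop ORF.
Frame +3: TGG ATC ACA ATA GCA AAT GGC TTA GAG CCC TTA CAT ACG CGC TGC TAT GTT TCC TTA GCA TTT ATT ATG TGG — no ATG→stop ORF.
Frame -1: TTC CAC ATA ATA AAT GCT AAG GAA ACA TAG CAG CGC GTA TGT AAG GGC TCT AAG CCA TTT GCT ATT GTG ATC CAC — no ATG→stop ORF.
Frame -2: TCC ACA TAA TAA ATG CTA AGG AAA CAT AGC AGC GCG TAT GTA AGG GCT CTA AGC CAT TTG CTA TTG TGA TCC ACT — ATG at 14, stop TGA at 68 → 57 nt.
Frame -3: CCA CAT AAT AAA TGC TAA GGA AAC ATA GCA GCG CGT ATG TAA GGG CTC TAA GCC ATT TGC TAT TGT GAT CCA — ATG at 39, stop TAA at 42 → 6 nt.
Forward-strand max 12 nt; reverse-strand max 57 nt. The reverse strand has the longer ORF.

reverse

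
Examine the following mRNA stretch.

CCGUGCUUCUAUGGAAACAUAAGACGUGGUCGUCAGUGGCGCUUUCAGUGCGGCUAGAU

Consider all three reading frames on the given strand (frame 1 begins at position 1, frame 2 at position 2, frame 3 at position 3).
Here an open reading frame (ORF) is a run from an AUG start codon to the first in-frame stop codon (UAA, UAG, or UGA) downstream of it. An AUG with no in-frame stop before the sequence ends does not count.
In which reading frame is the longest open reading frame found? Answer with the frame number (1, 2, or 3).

2

Frame 1: CCG UGC UUC UAU GGA AAC AUA AGA CGU GGU CGU CAG UGG CGC UUU CAG UGC GGC UAG — no AUG→stop ORF.
Frame 2: CGU GCU UCU AUG GAA ACA UAA GAC GUG GUC GUC AGU GGC GCU UUC AGU GCG GCU AGA — AUG at 11, stop UAA at 20 → 12 nt.
Frame 3: GUG CUU CUA UGG AAA CAU AAG ACG UGG UCG UCA GUG GCG CUU UCA GUG CGG CUA GAU — no AUG→stop ORF.
Longest ORF is 12 nt in frame 2 (positions 11–22).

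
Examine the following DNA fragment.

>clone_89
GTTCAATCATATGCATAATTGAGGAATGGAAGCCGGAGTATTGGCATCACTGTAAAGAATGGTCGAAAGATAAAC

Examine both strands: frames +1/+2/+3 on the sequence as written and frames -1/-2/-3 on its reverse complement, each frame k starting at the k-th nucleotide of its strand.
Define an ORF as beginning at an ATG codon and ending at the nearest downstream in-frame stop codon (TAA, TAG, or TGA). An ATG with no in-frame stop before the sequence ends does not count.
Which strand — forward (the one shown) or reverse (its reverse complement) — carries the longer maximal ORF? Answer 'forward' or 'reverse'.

Reverse complement (5'→3'): GTTTATCTTTCGACCATTCTTTACAGTGATGCCAATACTCCGGCTTCCATTCCTCAATTATGCATATGATTGAAC
Frame +1: GTT CAA TCA TAT GCA TAA TTG AGG AAT GGA AGC CGG AGT ATT GGC ATC ACT GTA AAG AAT GGT CGA AAG ATA AAC — no ATG→stop ORF.
Frame +2: TTC AAT CAT ATG CAT AAT TGA GGA ATG GAA GCC GGA GTA TTG GCA TCA CTG TAA AGA ATG GTC GAA AGA TAA — ATG at 11, stop TGA at 20 → 12 nt; ATG at 26, stop TAA at 53 → 30 nt; ATG at 59, stop TAA at 71 → 15 nt.
Frame +3: TCA ATC ATA TGC ATA ATT GAG GAA TGG AAG CCG GAG TAT TGG CAT CAC TGT AAA GAA TGG TCG AAA GAT AAA — no ATG→stop ORF.
Frame -1: GTT TAT CTT TCG ACC ATT CTT TAC AGT GAT GCC AAT ACT CCG GCT TCC ATT CCT CAA TTA TGC ATA TGA TTG AAC — no ATG→stop ORF.
Frame -2: TTT ATC TTT CGA CCA TTC TTT ACA GTG ATG CCA ATA CTC CGG CTT CCA TTC CTC AAT TAT GCA TAT GAT TGA — ATG at 29, stop TGA at 71 → 45 nt.
Frame -3: TTA TCT TTC GAC CAT TCT TTA CAG TGA TGC CAA TAC TCC GGC TTC CAT TCC TCA ATT ATG CAT ATG ATT GAA — no ATG→stop ORF.
Forward-strand max 30 nt; reverse-strand max 45 nt. The reverse strand has the longer ORF.

reverse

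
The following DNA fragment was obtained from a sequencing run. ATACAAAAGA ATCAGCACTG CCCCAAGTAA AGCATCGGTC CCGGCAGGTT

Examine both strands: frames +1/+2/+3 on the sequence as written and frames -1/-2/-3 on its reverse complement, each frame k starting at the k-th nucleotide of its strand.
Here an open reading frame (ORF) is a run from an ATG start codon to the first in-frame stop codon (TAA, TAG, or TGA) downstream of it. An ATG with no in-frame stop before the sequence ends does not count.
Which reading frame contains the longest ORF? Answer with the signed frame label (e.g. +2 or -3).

-1

Reverse complement (5'→3'): AACCTGCCGGGACCGATGCTTTACTTGGGGCAGTGCTGATTCTTTTGTAT
Frame +1: ATA CAA AAG AAT CAG CAC TGC CCC AAG TAA AGC ATC GGT CCC GGC AGG — no ATG→stop ORF.
Frame +2: TAC AAA AGA ATC AGC ACT GCC CCA AGT AAA GCA TCG GTC CCG GCA GGT — no ATG→stop ORF.
Frame +3: ACA AAA GAA TCA GCA CTG CCC CAA GTA AAG CAT CGG TCC CGG CAG GTT — no ATG→stop ORF.
Frame -1: AAC CTG CCG GGA CCG ATG CTT TAC TTG GGG CAG TGC TGA TTC TTT TGT — ATG at 16, stop TGA at 37 → 24 nt.
Frame -2: ACC TGC CGG GAC CGA TGC TTT ACT TGG GGC AGT GCT GAT TCT TTT GTA — no ATG→stop ORF.
Frame -3: CCT GCC GGG ACC GAT GCT TTA CTT GGG GCA GTG CTG ATT CTT TTG TAT — no ATG→stop ORF.
Longest ORF is 24 nt in frame -1 (positions 16–39).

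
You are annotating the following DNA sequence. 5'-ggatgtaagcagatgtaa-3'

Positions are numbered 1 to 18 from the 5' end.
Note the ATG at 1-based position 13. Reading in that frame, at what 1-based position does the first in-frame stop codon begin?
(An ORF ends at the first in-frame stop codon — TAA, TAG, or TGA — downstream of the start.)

Codons from position 13: ATG (13–15), TAA (16–18).
TAA is a stop codon; it begins at position 16.

16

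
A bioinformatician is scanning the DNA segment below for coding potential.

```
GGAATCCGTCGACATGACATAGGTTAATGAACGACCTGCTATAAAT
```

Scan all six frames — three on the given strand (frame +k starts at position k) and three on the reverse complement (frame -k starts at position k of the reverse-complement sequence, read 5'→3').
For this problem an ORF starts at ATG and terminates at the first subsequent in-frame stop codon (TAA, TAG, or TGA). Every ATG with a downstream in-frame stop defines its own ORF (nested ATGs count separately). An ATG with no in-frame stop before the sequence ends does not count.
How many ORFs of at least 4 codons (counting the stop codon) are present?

Reverse complement (5'→3'): ATTTATAGCAGGTCGTTCATTAACCTATGTCATGTCGACGGATTCC
Frame +1: GGA ATC CGT CGA CAT GAC ATA GGT TAA TGA ACG ACC TGC TAT AAA — no ATG→stop ORF.
Frame +2: GAA TCC GTC GAC ATG ACA TAG GTT AAT GAA CGA CCT GCT ATA AAT — ATG at 14, stop TAG at 20 → 9 nt.
Frame +3: AAT CCG TCG ACA TGA CAT AGG TTA ATG AAC GAC CTG CTA TAA — ATG at 27, stop TAA at 42 → 18 nt.
Frame -1: ATT TAT AGC AGG TCG TTC ATT AAC CTA TGT CAT GTC GAC GGA TTC — no ATG→stop ORF.
Frame -2: TTT ATA GCA GGT CGT TCA TTA ACC TAT GTC ATG TCG ACG GAT TCC — no ATG→stop ORF.
Frame -3: TTA TAG CAG GTC GTT CAT TAA CCT ATG TCA TGT CGA CGG ATT — no ATG→stop ORF.
ORFs ≥ 4 codons: frame +3 27–44 (6 codons). Count = 1.

1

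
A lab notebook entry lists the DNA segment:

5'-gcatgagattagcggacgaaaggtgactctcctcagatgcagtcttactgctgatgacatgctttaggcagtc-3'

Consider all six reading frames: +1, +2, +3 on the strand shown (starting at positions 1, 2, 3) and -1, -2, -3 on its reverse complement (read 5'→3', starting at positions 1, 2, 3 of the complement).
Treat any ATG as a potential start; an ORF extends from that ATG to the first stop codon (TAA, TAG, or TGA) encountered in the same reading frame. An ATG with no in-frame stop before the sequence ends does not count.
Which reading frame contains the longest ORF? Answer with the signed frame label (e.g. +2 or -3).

+3

Reverse complement (5'→3'): GACTGCCTAAAGCATGTCATCAGCAGTAAGACTGCATCTGAGGAGAGTCACCTTTCGTCCGCTAATCTCATGC
Frame +1: GCA TGA GAT TAG CGG ACG AAA GGT GAC TCT CCT CAG ATG CAG TCT TAC TGC TGA TGA CAT GCT TTA GGC AGT — ATG at 37, stop TGA at 52 → 18 nt.
Frame +2: CAT GAG ATT AGC GGA CGA AAG GTG ACT CTC CTC AGA TGC AGT CTT ACT GCT GAT GAC ATG CTT TAG GCA GTC — ATG at 59, stop TAG at 65 → 9 nt.
Frame +3: ATG AGA TTA GCG GAC GAA AGG TGA CTC TCC TCA GAT GCA GTC TTA CTG CTG ATG ACA TGC TTT AGG CAG — ATG at 3, stop TGA at 24 → 24 nt.
Frame -1: GAC TGC CTA AAG CAT GTC ATC AGC AGT AAG ACT GCA TCT GAG GAG AGT CAC CTT TCG TCC GCT AAT CTC ATG — no ATG→stop ORF.
Frame -2: ACT GCC TAA AGC ATG TCA TCA GCA GTA AGA CTG CAT CTG AGG AGA GTC ACC TTT CGT CCG CTA ATC TCA TGC — no ATG→stop ORF.
Frame -3: CTG CCT AAA GCA TGT CAT CAG CAG TAA GAC TGC ATC TGA GGA GAG TCA CCT TTC GTC CGC TAA TCT CAT — no ATG→stop ORF.
Longest ORF is 24 nt in frame +3 (positions 3–26).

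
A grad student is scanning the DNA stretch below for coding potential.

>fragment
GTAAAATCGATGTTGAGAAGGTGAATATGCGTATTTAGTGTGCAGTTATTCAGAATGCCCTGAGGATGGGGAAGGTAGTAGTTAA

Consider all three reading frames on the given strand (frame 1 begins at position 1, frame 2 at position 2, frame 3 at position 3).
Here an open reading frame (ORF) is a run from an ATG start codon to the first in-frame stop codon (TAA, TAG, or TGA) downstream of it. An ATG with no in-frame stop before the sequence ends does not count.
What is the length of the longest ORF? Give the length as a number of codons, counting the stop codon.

5

Frame 1: GTA AAA TCG ATG TTG AGA AGG TGA ATA TGC GTA TTT AGT GTG CAG TTA TTC AGA ATG CCC TGA GGA TGG GGA AGG TAG TAG TTA — ATG at 10, stop TGA at 22 → 15 nt; ATG at 55, stop TGA at 61 → 9 nt.
Frame 2: TAA AAT CGA TGT TGA GAA GGT GAA TAT GCG TAT TTA GTG TGC AGT TAT TCA GAA TGC CCT GAG GAT GGG GAA GGT AGT AGT TAA — no ATG→stop ORF.
Frame 3: AAA ATC GAT GTT GAG AAG GTG AAT ATG CGT ATT TAG TGT GCA GTT ATT CAG AAT GCC CTG AGG ATG GGG AAG GTA GTA GTT — ATG at 27, stop TAG at 36 → 12 nt.
Longest: frame 1, positions 10–24, 15 nt = 5 codons = 4 aa. → 5 codons.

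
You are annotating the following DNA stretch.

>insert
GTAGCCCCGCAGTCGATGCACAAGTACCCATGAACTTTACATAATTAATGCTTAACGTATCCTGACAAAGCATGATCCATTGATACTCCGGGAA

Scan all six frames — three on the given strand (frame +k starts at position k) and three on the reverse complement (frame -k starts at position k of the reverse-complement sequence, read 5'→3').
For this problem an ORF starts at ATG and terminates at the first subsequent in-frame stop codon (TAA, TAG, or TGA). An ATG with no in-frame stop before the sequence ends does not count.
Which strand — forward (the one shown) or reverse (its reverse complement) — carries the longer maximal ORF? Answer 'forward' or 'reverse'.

Reverse complement (5'→3'): TTCCCGGAGTATCAATGGATCATGCTTTGTCAGGATACGTTAAGCATTAATTATGTAAAGTTCATGGGTACTTGTGCATCGACTGCGGGGCTAC
Frame +1: GTA GCC CCG CAG TCG ATG CAC AAG TAC CCA TGA ACT TTA CAT AAT TAA TGC TTA ACG TAT CCT GAC AAA GCA TGA TCC ATT GAT ACT CCG GGA — ATG at 16, stop TGA at 31 → 18 nt.
Frame +2: TAG CCC CGC AGT CGA TGC ACA AGT ACC CAT GAA CTT TAC ATA ATT AAT GCT TAA CGT ATC CTG ACA AAG CAT GAT CCA TTG ATA CTC CGG GAA — no ATG→stop ORF.
Frame +3: AGC CCC GCA GTC GAT GCA CAA GTA CCC ATG AAC TTT ACA TAA TTA ATG CTT AAC GTA TCC TGA CAA AGC ATG ATC CAT TGA TAC TCC GGG — ATG at 30, stop TAA at 42 → 15 nt; ATG at 48, stop TGA at 63 → 18 nt; ATG at 72, stop TGA at 81 → 12 nt.
Frame -1: TTC CCG GAG TAT CAA TGG ATC ATG CTT TGT CAG GAT ACG TTA AGC ATT AAT TAT GTA AAG TTC ATG GGT ACT TGT GCA TCG ACT GCG GGG CTA — no ATG→stop ORF.
Frame -2: TCC CGG AGT ATC AAT GGA TCA TGC TTT GTC AGG ATA CGT TAA GCA TTA ATT ATG TAA AGT TCA TGG GTA CTT GTG CAT CGA CTG CGG GGC TAC — ATG at 53, stop TAA at 56 → 6 nt.
Frame -3: CCC GGA GTA TCA ATG GAT CAT GCT TTG TCA GGA TAC GTT AAG CAT TAA TTA TGT AAA GTT CAT GGG TAC TTG TGC ATC GAC TGC GGG GCT — ATG at 15, stop TAA at 48 → 36 nt.
Forward-strand max 18 nt; reverse-strand max 36 nt. The reverse strand has the longer ORF.

reverse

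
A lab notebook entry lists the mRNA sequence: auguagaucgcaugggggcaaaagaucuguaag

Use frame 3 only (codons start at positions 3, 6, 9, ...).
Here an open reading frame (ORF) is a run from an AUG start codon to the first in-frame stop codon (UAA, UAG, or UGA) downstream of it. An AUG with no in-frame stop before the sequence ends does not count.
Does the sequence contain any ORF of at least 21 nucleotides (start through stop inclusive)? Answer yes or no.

Frame 3: GUA GAU CGC AUG GGG GCA AAA GAU CUG UAA — AUG at 12, stop UAA at 30 → 21 nt.
Frame 3 has an ORF of 21 nucleotides (positions 12–32) ≥ 21, so yes.

yes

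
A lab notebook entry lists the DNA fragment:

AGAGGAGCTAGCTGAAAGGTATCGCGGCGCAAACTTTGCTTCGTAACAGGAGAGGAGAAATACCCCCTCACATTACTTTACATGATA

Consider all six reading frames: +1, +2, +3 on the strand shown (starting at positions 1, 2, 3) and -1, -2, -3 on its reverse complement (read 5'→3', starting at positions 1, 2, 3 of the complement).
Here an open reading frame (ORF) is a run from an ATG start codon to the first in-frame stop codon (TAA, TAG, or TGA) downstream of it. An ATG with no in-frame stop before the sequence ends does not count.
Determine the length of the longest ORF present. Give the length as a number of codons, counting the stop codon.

Reverse complement (5'→3'): TATCATGTAAAGTAATGTGAGGGGGTATTTCTCCTCTCCTGTTACGAAGCAAAGTTTGCGCCGCGATACCTTTCAGCTAGCTCCTCT
Frame +1: AGA GGA GCT AGC TGA AAG GTA TCG CGG CGC AAA CTT TGC TTC GTA ACA GGA GAG GAG AAA TAC CCC CTC ACA TTA CTT TAC ATG ATA — no ATG→stop ORF.
Frame +2: GAG GAG CTA GCT GAA AGG TAT CGC GGC GCA AAC TTT GCT TCG TAA CAG GAG AGG AGA AAT ACC CCC TCA CAT TAC TTT ACA TGA — no ATG→stop ORF.
Frame +3: AGG AGC TAG CTG AAA GGT ATC GCG GCG CAA ACT TTG CTT CGT AAC AGG AGA GGA GAA ATA CCC CCT CAC ATT ACT TTA CAT GAT — no ATG→stop ORF.
Frame -1: TAT CAT GTA AAG TAA TGT GAG GGG GTA TTT CTC CTC TCC TGT TAC GAA GCA AAG TTT GCG CCG CGA TAC CTT TCA GCT AGC TCC TCT — no ATG→stop ORF.
Frame -2: ATC ATG TAA AGT AAT GTG AGG GGG TAT TTC TCC TCT CCT GTT ACG AAG CAA AGT TTG CGC CGC GAT ACC TTT CAG CTA GCT CCT — ATG at 5, stop TAA at 8 → 6 nt.
Frame -3: TCA TGT AAA GTA ATG TGA GGG GGT ATT TCT CCT CTC CTG TTA CGA AGC AAA GTT TGC GCC GCG ATA CCT TTC AGC TAG CTC CTC — ATG at 15, stop TGA at 18 → 6 nt.
Longest: frame -2, positions 5–10, 6 nt = 2 codons = 1 aa. → 2 codons.

2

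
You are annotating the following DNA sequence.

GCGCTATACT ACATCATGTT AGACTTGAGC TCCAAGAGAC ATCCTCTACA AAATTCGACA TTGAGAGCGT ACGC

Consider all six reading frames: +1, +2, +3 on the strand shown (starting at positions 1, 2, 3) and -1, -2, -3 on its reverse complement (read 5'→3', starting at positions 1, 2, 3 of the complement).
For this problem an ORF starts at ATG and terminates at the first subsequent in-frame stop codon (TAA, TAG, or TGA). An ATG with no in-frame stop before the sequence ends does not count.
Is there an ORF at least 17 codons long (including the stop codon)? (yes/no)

Reverse complement (5'→3'): GCGTACGCTCTCAATGTCGAATTTTGTAGAGGATGTCTCTTGGAGCTCAAGTCTAACATGATGTAGTATAGCGC
Frame +1: GCG CTA TAC TAC ATC ATG TTA GAC TTG AGC TCC AAG AGA CAT CCT CTA CAA AAT TCG ACA TTG AGA GCG TAC — no ATG→stop ORF.
Frame +2: CGC TAT ACT ACA TCA TGT TAG ACT TGA GCT CCA AGA GAC ATC CTC TAC AAA ATT CGA CAT TGA GAG CGT ACG — no ATG→stop ORF.
Frame +3: GCT ATA CTA CAT CAT GTT AGA CTT GAG CTC CAA GAG ACA TCC TCT ACA AAA TTC GAC ATT GAG AGC GTA CGC — no ATG→stop ORF.
Frame -1: GCG TAC GCT CTC AAT GTC GAA TTT TGT AGA GGA TGT CTC TTG GAG CTC AAG TCT AAC ATG ATG TAG TAT AGC — ATG at 58, stop TAG at 64 → 9 nt; ATG at 61, stop TAG at 64 → 6 nt.
Frame -2: CGT ACG CTC TCA ATG TCG AAT TTT GTA GAG GAT GTC TCT TGG AGC TCA AGT CTA ACA TGA TGT AGT ATA GCG — ATG at 14, stop TGA at 59 → 48 nt.
Frame -3: GTA CGC TCT CAA TGT CGA ATT TTG TAG AGG ATG TCT CTT GGA GCT CAA GTC TAA CAT GAT GTA GTA TAG CGC — ATG at 33, stop TAA at 54 → 24 nt.
Largest ORF found is 16 codons < 17, so no.

no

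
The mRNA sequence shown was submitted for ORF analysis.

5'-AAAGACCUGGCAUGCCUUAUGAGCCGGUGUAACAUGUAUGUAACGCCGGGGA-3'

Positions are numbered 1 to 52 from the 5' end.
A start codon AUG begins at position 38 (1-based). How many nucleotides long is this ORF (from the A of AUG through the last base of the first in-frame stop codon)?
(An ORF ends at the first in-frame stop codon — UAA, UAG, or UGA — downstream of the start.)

6

Codons from position 38: AUG (38–40), UAA (41–43).
UAA is the first in-frame stop; ORF spans 38–43, 6 nucleotides.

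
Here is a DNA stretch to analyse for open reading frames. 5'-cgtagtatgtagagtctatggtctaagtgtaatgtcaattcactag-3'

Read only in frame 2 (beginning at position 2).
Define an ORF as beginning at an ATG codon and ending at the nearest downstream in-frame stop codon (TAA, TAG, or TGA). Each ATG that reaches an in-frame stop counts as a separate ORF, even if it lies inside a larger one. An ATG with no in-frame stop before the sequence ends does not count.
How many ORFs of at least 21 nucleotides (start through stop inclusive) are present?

0

Frame 2: GTA GTA TGT AGA GTC TAT GGT CTA AGT GTA ATG TCA ATT CAC TAG — ATG at 32, stop TAG at 44 → 15 nt.
No ORF reaches 21 nucleotides. Count = 0.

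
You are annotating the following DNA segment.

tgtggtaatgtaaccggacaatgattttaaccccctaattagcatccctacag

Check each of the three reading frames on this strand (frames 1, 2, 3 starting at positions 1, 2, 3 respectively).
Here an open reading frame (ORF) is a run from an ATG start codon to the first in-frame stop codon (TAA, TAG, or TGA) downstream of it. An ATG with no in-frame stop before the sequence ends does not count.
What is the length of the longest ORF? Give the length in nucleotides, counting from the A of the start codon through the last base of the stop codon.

Frame 1: TGT GGT AAT GTA ACC GGA CAA TGA TTT TAA CCC CCT AAT TAG CAT CCC TAC — no ATG→stop ORF.
Frame 2: GTG GTA ATG TAA CCG GAC AAT GAT TTT AAC CCC CTA ATT AGC ATC CCT ACA — ATG at 8, stop TAA at 11 → 6 nt.
Frame 3: TGG TAA TGT AAC CGG ACA ATG ATT TTA ACC CCC TAA TTA GCA TCC CTA CAG — ATG at 21, stop TAA at 36 → 18 nt.
Longest: frame 3, positions 21–38, 18 nt = 6 codons = 5 aa. → 18 nucleotides.

18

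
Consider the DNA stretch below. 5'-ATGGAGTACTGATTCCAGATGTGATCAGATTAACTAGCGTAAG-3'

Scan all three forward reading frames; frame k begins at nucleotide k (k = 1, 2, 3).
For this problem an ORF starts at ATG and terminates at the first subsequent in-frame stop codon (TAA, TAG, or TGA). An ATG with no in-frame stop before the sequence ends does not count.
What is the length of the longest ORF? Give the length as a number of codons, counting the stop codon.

4

Frame 1: ATG GAG TAC TGA TTC CAG ATG TGA TCA GAT TAA CTA GCG TAA — ATG at 1, stop TGA at 10 → 12 nt; ATG at 19, stop TGA at 22 → 6 nt.
Frame 2: TGG AGT ACT GAT TCC AGA TGT GAT CAG ATT AAC TAG CGT AAG — no ATG→stop ORF.
Frame 3: GGA GTA CTG ATT CCA GAT GTG ATC AGA TTA ACT AGC GTA — no ATG→stop ORF.
Longest: frame 1, positions 1–12, 12 nt = 4 codons = 3 aa. → 4 codons.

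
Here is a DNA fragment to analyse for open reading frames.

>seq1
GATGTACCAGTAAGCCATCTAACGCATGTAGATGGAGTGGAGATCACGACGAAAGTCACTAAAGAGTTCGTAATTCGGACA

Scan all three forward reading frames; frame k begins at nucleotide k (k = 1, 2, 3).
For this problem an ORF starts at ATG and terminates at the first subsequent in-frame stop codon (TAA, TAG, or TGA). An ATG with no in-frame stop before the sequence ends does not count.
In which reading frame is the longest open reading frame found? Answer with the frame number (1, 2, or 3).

2

Frame 1: GAT GTA CCA GTA AGC CAT CTA ACG CAT GTA GAT GGA GTG GAG ATC ACG ACG AAA GTC ACT AAA GAG TTC GTA ATT CGG ACA — no ATG→stop ORF.
Frame 2: ATG TAC CAG TAA GCC ATC TAA CGC ATG TAG ATG GAG TGG AGA TCA CGA CGA AAG TCA CTA AAG AGT TCG TAA TTC GGA — ATG at 2, stop TAA at 11 → 12 nt; ATG at 26, stop TAG at 29 → 6 nt; ATG at 32, stop TAA at 71 → 42 nt.
Frame 3: TGT ACC AGT AAG CCA TCT AAC GCA TGT AGA TGG AGT GGA GAT CAC GAC GAA AGT CAC TAA AGA GTT CGT AAT TCG GAC — no ATG→stop ORF.
Longest ORF is 42 nt in frame 2 (positions 32–73).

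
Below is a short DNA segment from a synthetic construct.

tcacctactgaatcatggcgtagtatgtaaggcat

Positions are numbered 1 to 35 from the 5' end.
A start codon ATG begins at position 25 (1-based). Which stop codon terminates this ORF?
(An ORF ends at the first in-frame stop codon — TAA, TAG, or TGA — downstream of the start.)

TAA

Codons from position 25: ATG (25–27), TAA (28–30).
The first in-frame stop codon is TAA.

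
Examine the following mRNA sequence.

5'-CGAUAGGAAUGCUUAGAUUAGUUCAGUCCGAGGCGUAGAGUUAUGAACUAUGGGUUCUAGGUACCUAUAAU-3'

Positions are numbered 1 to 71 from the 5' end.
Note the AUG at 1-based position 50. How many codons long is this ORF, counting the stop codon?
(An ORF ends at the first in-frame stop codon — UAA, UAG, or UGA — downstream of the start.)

7

Codons from position 50: AUG (50–52), GGU (53–55), UCU (56–58), AGG (59–61), UAC (62–64), CUA (65–67), UAA (68–70).
UAA is the first in-frame stop; that's 7 codons including the stop.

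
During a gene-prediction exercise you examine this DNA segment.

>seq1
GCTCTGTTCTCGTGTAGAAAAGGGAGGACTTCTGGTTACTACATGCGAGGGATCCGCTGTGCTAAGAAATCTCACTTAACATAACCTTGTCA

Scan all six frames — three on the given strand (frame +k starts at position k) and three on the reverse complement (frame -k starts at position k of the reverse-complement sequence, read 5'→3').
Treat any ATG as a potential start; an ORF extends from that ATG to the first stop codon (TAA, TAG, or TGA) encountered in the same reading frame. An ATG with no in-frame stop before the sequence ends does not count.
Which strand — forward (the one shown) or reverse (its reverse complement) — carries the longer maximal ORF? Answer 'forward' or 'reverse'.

forward

Reverse complement (5'→3'): TGACAAGGTTATGTTAAGTGAGATTTCTTAGCACAGCGGATCCCTCGCATGTAGTAACCAGAAGTCCTCCCTTTTCTACACGAGAACAGAGC
Frame +1: GCT CTG TTC TCG TGT AGA AAA GGG AGG ACT TCT GGT TAC TAC ATG CGA GGG ATC CGC TGT GCT AAG AAA TCT CAC TTA ACA TAA CCT TGT — ATG at 43, stop TAA at 82 → 42 nt.
Frame +2: CTC TGT TCT CGT GTA GAA AAG GGA GGA CTT CTG GTT ACT ACA TGC GAG GGA TCC GCT GTG CTA AGA AAT CTC ACT TAA CAT AAC CTT GTC — no ATG→stop ORF.
Frame +3: TCT GTT CTC GTG TAG AAA AGG GAG GAC TTC TGG TTA CTA CAT GCG AGG GAT CCG CTG TGC TAA GAA ATC TCA CTT AAC ATA ACC TTG TCA — no ATG→stop ORF.
Frame -1: TGA CAA GGT TAT GTT AAG TGA GAT TTC TTA GCA CAG CGG ATC CCT CGC ATG TAG TAA CCA GAA GTC CTC CCT TTT CTA CAC GAG AAC AGA — ATG at 49, stop TAG at 52 → 6 nt.
Frame -2: GAC AAG GTT ATG TTA AGT GAG ATT TCT TAG CAC AGC GGA TCC CTC GCA TGT AGT AAC CAG AAG TCC TCC CTT TTC TAC ACG AGA ACA GAG — ATG at 11, stop TAG at 29 → 21 nt.
Frame -3: ACA AGG TTA TGT TAA GTG AGA TTT CTT AGC ACA GCG GAT CCC TCG CAT GTA GTA ACC AGA AGT CCT CCC TTT TCT ACA CGA GAA CAG AGC — no ATG→stop ORF.
Forward-strand max 42 nt; reverse-strand max 21 nt. The forward strand has the longer ORF.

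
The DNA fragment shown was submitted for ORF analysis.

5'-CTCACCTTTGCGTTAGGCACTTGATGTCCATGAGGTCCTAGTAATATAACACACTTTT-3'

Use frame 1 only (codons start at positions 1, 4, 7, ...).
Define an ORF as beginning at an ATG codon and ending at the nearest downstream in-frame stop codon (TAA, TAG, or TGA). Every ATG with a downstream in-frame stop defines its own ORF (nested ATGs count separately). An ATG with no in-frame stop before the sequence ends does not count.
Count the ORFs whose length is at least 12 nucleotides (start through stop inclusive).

0

Frame 1: CTC ACC TTT GCG TTA GGC ACT TGA TGT CCA TGA GGT CCT AGT AAT ATA ACA CAC TTT — no ATG→stop ORF.
No ORF reaches 12 nucleotides. Count = 0.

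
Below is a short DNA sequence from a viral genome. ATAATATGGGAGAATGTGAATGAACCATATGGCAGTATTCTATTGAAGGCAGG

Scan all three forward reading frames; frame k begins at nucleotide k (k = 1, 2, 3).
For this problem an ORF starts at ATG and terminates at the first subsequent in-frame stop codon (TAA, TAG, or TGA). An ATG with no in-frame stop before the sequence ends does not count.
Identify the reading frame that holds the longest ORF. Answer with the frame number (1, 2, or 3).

Frame 1: ATA ATA TGG GAG AAT GTG AAT GAA CCA TAT GGC AGT ATT CTA TTG AAG GCA — no ATG→stop ORF.
Frame 2: TAA TAT GGG AGA ATG TGA ATG AAC CAT ATG GCA GTA TTC TAT TGA AGG CAG — ATG at 14, stop TGA at 17 → 6 nt; ATG at 20, stop TGA at 44 → 27 nt; ATG at 29, stop TGA at 44 → 18 nt.
Frame 3: AAT ATG GGA GAA TGT GAA TGA ACC ATA TGG CAG TAT TCT ATT GAA GGC AGG — ATG at 6, stop TGA at 21 → 18 nt.
Longest ORF is 27 nt in frame 2 (positions 20–46).

2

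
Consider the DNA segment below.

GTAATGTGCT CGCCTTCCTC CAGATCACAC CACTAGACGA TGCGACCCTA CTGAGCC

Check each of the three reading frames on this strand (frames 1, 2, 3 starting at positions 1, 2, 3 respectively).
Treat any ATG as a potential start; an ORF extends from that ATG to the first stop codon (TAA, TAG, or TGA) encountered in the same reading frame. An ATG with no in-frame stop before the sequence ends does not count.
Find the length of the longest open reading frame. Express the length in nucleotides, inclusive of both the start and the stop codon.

Frame 1: GTA ATG TGC TCG CCT TCC TCC AGA TCA CAC CAC TAG ACG ATG CGA CCC TAC TGA GCC — ATG at 4, stop TAG at 34 → 33 nt; ATG at 40, stop TGA at 52 → 15 nt.
Frame 2: TAA TGT GCT CGC CTT CCT CCA GAT CAC ACC ACT AGA CGA TGC GAC CCT ACT GAG — no ATG→stop ORF.
Frame 3: AAT GTG CTC GCC TTC CTC CAG ATC ACA CCA CTA GAC GAT GCG ACC CTA CTG AGC — no ATG→stop ORF.
Longest: frame 1, positions 4–36, 33 nt = 11 codons = 10 aa. → 33 nucleotides.

33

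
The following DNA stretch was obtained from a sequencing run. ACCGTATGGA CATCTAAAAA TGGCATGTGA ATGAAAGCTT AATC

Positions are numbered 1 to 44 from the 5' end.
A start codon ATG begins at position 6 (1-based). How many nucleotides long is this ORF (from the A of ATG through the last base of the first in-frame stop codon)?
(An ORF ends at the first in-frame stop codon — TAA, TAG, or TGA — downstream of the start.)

Codons from position 6: ATG (6–8), GAC (9–11), ATC (12–14), TAA (15–17).
TAA is the first in-frame stop; ORF spans 6–17, 12 nucleotides.

12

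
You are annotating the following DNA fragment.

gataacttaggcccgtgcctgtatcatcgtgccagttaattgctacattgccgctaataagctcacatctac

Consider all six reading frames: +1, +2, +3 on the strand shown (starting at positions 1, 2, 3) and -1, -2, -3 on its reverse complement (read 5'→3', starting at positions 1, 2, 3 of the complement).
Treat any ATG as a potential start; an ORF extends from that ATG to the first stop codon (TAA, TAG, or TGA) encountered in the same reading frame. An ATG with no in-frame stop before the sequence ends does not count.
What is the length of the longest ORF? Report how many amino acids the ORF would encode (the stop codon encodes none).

Reverse complement (5'→3'): GTAGATGTGAGCTTATTAGCGGCAATGTAGCAATTAACTGGCACGATGATACAGGCACGGGCCTAAGTTATC
Frame +1: GAT AAC TTA GGC CCG TGC CTG TAT CAT CGT GCC AGT TAA TTG CTA CAT TGC CGC TAA TAA GCT CAC ATC TAC — no ATG→stop ORF.
Frame +2: ATA ACT TAG GCC CGT GCC TGT ATC ATC GTG CCA GTT AAT TGC TAC ATT GCC GCT AAT AAG CTC ACA TCT — no ATG→stop ORF.
Frame +3: TAA CTT AGG CCC GTG CCT GTA TCA TCG TGC CAG TTA ATT GCT ACA TTG CCG CTA ATA AGC TCA CAT CTA — no ATG→stop ORF.
Frame -1: GTA GAT GTG AGC TTA TTA GCG GCA ATG TAG CAA TTA ACT GGC ACG ATG ATA CAG GCA CGG GCC TAA GTT ATC — ATG at 25, stop TAG at 28 → 6 nt; ATG at 46, stop TAA at 64 → 21 nt.
Frame -2: TAG ATG TGA GCT TAT TAG CGG CAA TGT AGC AAT TAA CTG GCA CGA TGA TAC AGG CAC GGG CCT AAG TTA — ATG at 5, stop TGA at 8 → 6 nt.
Frame -3: AGA TGT GAG CTT ATT AGC GGC AAT GTA GCA ATT AAC TGG CAC GAT GAT ACA GGC ACG GGC CTA AGT TAT — no ATG→stop ORF.
Longest: frame -1, positions 46–66, 21 nt = 7 codons = 6 aa. → 6 amino acids.

6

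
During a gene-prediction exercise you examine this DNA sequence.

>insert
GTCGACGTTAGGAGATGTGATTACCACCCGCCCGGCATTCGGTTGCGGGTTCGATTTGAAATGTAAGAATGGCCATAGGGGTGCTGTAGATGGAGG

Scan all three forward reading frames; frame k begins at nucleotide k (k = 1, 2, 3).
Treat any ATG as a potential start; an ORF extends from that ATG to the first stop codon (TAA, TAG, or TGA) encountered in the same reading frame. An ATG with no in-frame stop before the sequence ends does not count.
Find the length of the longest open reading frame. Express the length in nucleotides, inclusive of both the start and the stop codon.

21

Frame 1: GTC GAC GTT AGG AGA TGT GAT TAC CAC CCG CCC GGC ATT CGG TTG CGG GTT CGA TTT GAA ATG TAA GAA TGG CCA TAG GGG TGC TGT AGA TGG AGG — ATG at 61, stop TAA at 64 → 6 nt.
Frame 2: TCG ACG TTA GGA GAT GTG ATT ACC ACC CGC CCG GCA TTC GGT TGC GGG TTC GAT TTG AAA TGT AAG AAT GGC CAT AGG GGT GCT GTA GAT GGA — no ATG→stop ORF.
Frame 3: CGA CGT TAG GAG ATG TGA TTA CCA CCC GCC CGG CAT TCG GTT GCG GGT TCG ATT TGA AAT GTA AGA ATG GCC ATA GGG GTG CTG TAG ATG GAG — ATG at 15, stop TGA at 18 → 6 nt; ATG at 69, stop TAG at 87 → 21 nt.
Longest: frame 3, positions 69–89, 21 nt = 7 codons = 6 aa. → 21 nucleotides.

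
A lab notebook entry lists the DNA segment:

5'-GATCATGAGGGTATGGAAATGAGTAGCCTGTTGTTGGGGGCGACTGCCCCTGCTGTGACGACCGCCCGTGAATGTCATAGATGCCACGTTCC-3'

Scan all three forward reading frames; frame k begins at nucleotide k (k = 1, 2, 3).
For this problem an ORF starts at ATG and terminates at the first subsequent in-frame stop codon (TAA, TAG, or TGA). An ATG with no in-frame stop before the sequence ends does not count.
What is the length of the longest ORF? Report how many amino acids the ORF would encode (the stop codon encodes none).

5

Frame 1: GAT CAT GAG GGT ATG GAA ATG AGT AGC CTG TTG TTG GGG GCG ACT GCC CCT GCT GTG ACG ACC GCC CGT GAA TGT CAT AGA TGC CAC GTT — no ATG→stop ORF.
Frame 2: ATC ATG AGG GTA TGG AAA TGA GTA GCC TGT TGT TGG GGG CGA CTG CCC CTG CTG TGA CGA CCG CCC GTG AAT GTC ATA GAT GCC ACG TTC — ATG at 5, stop TGA at 20 → 18 nt.
Frame 3: TCA TGA GGG TAT GGA AAT GAG TAG CCT GTT GTT GGG GGC GAC TGC CCC TGC TGT GAC GAC CGC CCG TGA ATG TCA TAG ATG CCA CGT TCC — ATG at 72, stop TAG at 78 → 9 nt.
Longest: frame 2, positions 5–22, 18 nt = 6 codons = 5 aa. → 5 amino acids.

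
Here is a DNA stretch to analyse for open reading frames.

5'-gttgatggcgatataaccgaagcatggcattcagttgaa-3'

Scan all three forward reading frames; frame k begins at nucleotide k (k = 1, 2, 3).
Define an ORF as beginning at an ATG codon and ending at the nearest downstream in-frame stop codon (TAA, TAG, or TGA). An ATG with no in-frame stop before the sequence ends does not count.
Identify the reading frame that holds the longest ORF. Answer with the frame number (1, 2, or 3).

3

Frame 1: GTT GAT GGC GAT ATA ACC GAA GCA TGG CAT TCA GTT GAA — no ATG→stop ORF.
Frame 2: TTG ATG GCG ATA TAA CCG AAG CAT GGC ATT CAG TTG — ATG at 5, stop TAA at 14 → 12 nt.
Frame 3: TGA TGG CGA TAT AAC CGA AGC ATG GCA TTC AGT TGA — ATG at 24, stop TGA at 36 → 15 nt.
Longest ORF is 15 nt in frame 3 (positions 24–38).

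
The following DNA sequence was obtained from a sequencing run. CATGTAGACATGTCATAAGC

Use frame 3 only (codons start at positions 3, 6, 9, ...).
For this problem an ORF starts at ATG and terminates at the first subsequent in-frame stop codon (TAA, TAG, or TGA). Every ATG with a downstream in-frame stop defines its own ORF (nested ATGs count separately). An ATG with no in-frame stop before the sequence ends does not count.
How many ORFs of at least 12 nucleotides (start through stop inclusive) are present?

0

Frame 3: TGT AGA CAT GTC ATA AGC — no ATG→stop ORF.
No ORF reaches 12 nucleotides. Count = 0.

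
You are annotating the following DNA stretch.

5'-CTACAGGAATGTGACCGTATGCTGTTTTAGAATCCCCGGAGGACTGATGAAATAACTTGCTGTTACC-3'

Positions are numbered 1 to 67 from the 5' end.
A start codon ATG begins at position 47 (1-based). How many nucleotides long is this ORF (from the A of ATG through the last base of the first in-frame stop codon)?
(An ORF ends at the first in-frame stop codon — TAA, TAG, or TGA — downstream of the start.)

9

Codons from position 47: ATG (47–49), AAA (50–52), TAA (53–55).
TAA is the first in-frame stop; ORF spans 47–55, 9 nucleotides.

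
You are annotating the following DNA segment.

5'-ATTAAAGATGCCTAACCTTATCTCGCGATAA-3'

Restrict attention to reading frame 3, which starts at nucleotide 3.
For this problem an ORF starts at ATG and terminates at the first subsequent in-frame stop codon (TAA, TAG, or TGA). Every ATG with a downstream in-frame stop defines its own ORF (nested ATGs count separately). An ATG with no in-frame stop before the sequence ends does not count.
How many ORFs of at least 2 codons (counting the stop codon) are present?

Frame 3: TAA AGA TGC CTA ACC TTA TCT CGC GAT — no ATG→stop ORF.
No ORF reaches 2 codons. Count = 0.

0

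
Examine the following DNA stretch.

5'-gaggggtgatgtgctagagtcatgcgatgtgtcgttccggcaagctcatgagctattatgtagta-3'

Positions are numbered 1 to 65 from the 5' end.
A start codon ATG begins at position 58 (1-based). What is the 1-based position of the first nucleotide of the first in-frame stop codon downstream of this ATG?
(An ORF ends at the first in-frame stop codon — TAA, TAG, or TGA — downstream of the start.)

Codons from position 58: ATG (58–60), TAG (61–63).
TAG is a stop codon; it begins at position 61.

61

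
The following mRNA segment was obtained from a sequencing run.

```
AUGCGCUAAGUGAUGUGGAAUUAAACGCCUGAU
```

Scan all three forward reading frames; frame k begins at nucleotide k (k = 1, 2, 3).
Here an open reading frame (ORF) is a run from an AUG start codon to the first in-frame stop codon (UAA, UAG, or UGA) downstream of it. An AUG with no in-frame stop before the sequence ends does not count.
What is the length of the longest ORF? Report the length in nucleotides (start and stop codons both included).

Frame 1: AUG CGC UAA GUG AUG UGG AAU UAA ACG CCU GAU — AUG at 1, stop UAA at 7 → 9 nt; AUG at 13, stop UAA at 22 → 12 nt.
Frame 2: UGC GCU AAG UGA UGU GGA AUU AAA CGC CUG — no AUG→stop ORF.
Frame 3: GCG CUA AGU GAU GUG GAA UUA AAC GCC UGA — no AUG→stop ORF.
Longest: frame 1, positions 13–24, 12 nt = 4 codons = 3 aa. → 12 nucleotides.

12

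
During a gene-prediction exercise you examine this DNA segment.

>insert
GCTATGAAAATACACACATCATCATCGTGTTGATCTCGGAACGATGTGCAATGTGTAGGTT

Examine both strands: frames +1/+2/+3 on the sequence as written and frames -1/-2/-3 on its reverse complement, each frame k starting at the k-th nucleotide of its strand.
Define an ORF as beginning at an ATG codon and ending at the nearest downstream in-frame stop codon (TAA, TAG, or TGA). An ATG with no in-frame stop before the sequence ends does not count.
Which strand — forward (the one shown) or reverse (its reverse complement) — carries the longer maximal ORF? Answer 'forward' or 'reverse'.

Reverse complement (5'→3'): AACCTACACATTGCACATCGTTCCGAGATCAACACGATGATGATGTGTGTATTTTCATAGC
Frame +1: GCT ATG AAA ATA CAC ACA TCA TCA TCG TGT TGA TCT CGG AAC GAT GTG CAA TGT GTA GGT — ATG at 4, stop TGA at 31 → 30 nt.
Frame +2: CTA TGA AAA TAC ACA CAT CAT CAT CGT GTT GAT CTC GGA ACG ATG TGC AAT GTG TAG GTT — ATG at 44, stop TAG at 56 → 15 nt.
Frame +3: TAT GAA AAT ACA CAC ATC ATC ATC GTG TTG ATC TCG GAA CGA TGT GCA ATG TGT AGG — no ATG→stop ORF.
Frame -1: AAC CTA CAC ATT GCA CAT CGT TCC GAG ATC AAC ACG ATG ATG ATG TGT GTA TTT TCA TAG — ATG at 37, stop TAG at 58 → 24 nt; ATG at 40, stop TAG at 58 → 21 nt; ATG at 43, stop TAG at 58 → 18 nt.
Frame -2: ACC TAC ACA TTG CAC ATC GTT CCG AGA TCA ACA CGA TGA TGA TGT GTG TAT TTT CAT AGC — no ATG→stop ORF.
Frame -3: CCT ACA CAT TGC ACA TCG TTC CGA GAT CAA CAC GAT GAT GAT GTG TGT ATT TTC ATA — no ATG→stop ORF.
Forward-strand max 30 nt; reverse-strand max 24 nt. The forward strand has the longer ORF.

forward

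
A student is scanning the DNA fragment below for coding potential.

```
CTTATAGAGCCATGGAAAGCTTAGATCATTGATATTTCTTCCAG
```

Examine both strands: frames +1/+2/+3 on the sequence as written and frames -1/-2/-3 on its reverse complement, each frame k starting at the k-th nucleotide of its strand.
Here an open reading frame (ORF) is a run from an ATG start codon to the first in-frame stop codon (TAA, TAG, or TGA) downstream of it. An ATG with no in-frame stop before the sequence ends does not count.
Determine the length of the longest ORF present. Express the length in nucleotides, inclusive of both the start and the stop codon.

Reverse complement (5'→3'): CTGGAAGAAATATCAATGATCTAAGCTTTCCATGGCTCTATAAG
Frame +1: CTT ATA GAG CCA TGG AAA GCT TAG ATC ATT GAT ATT TCT TCC — no ATG→stop ORF.
Frame +2: TTA TAG AGC CAT GGA AAG CTT AGA TCA TTG ATA TTT CTT CCA — no ATG→stop ORF.
Frame +3: TAT AGA GCC ATG GAA AGC TTA GAT CAT TGA TAT TTC TTC CAG — ATG at 12, stop TGA at 30 → 21 nt.
Frame -1: CTG GAA GAA ATA TCA ATG ATC TAA GCT TTC CAT GGC TCT ATA — ATG at 16, stop TAA at 22 → 9 nt.
Frame -2: TGG AAG AAA TAT CAA TGA TCT AAG CTT TCC ATG GCT CTA TAA — ATG at 32, stop TAA at 41 → 12 nt.
Frame -3: GGA AGA AAT ATC AAT GAT CTA AGC TTT CCA TGG CTC TAT AAG — no ATG→stop ORF.
Longest: frame +3, positions 12–32, 21 nt = 7 codons = 6 aa. → 21 nucleotides.

21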